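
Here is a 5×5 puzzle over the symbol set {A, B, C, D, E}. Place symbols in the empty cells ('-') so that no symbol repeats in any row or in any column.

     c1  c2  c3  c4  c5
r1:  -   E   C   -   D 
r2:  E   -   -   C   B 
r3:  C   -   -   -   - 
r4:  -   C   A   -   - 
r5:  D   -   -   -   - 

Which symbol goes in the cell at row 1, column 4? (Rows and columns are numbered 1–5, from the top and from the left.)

B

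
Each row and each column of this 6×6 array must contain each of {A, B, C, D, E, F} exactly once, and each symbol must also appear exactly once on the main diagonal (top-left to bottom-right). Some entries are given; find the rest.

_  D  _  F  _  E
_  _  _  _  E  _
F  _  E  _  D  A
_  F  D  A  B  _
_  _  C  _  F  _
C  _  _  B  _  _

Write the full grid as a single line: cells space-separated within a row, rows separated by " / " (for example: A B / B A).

B D A F C E / A C B D E F / F B E C D A / E F D A B C / D A C E F B / C E F B A D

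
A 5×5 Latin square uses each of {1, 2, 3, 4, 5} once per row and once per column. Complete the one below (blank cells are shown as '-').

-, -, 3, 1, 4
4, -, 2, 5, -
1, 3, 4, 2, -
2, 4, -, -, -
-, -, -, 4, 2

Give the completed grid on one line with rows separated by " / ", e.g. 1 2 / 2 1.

5 2 3 1 4 / 4 1 2 5 3 / 1 3 4 2 5 / 2 4 5 3 1 / 3 5 1 4 2

At row 1, column 1: row 1 has {1,3,4}; column 1 has {1,2,4}; that leaves 5.
At row 1, column 2: row 1 has {1,3,4,5}; column 2 has {3,4}; that leaves 2.
At row 2, column 2: row 2 has {2,4,5}; column 2 has {2,3,4}; that leaves 1.
At row 2, column 5: row 2 has {1,2,4,5}; column 5 has {2,4}; that leaves 3.
At row 3, column 5: row 3 has {1,2,3,4}; column 5 has {2,3,4}; that leaves 5.
At row 4, column 4: row 4 has {2,4}; column 4 has {1,2,4,5}; that leaves 3.
At row 4, column 5: row 4 has {2,3,4}; column 5 has {2,3,4,5}; that leaves 1.
At row 5, column 1: row 5 has {2,4}; column 1 has {1,2,4,5}; that leaves 3.
At row 5, column 2: row 5 has {2,3,4}; column 2 has {1,2,3,4}; that leaves 5.
At row 5, column 3: row 5 has {2,3,4,5}; column 3 has {2,3,4}; that leaves 1.
At row 4, column 3: row 4 has {1,2,3,4}; column 3 has {1,2,3,4}; that leaves 5.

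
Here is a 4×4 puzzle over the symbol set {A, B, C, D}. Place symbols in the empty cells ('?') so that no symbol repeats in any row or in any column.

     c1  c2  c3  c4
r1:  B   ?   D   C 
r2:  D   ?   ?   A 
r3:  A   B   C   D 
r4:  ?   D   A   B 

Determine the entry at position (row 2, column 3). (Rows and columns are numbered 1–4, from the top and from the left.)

B

(r1,c2) = A
(r2,c2) = C
(r2,c3) = B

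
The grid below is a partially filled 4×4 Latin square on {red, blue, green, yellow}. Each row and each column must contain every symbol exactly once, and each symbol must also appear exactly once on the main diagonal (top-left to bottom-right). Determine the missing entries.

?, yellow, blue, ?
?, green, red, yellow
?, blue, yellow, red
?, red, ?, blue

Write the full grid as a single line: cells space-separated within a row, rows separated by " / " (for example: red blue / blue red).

red yellow blue green / blue green red yellow / green blue yellow red / yellow red green blue

(r1,c1) = red
(r1,c4) = green
(r2,c1) = blue
(r3,c1) = green
(r4,c1) = yellow
(r4,c3) = green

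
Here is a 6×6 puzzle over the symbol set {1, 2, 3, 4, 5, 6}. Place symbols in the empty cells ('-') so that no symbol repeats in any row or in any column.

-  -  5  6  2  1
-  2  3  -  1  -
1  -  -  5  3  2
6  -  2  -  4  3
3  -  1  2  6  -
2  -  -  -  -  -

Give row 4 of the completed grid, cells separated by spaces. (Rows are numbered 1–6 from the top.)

6 5 2 1 4 3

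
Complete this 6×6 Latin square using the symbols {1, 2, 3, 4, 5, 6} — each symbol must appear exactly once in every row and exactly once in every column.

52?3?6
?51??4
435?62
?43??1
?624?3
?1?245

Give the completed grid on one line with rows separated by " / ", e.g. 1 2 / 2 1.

5 2 4 3 1 6 / 2 5 1 6 3 4 / 4 3 5 1 6 2 / 6 4 3 5 2 1 / 1 6 2 4 5 3 / 3 1 6 2 4 5

Cell (r1,c3): row 1 has {2,3,5,6}; column 3 has {1,2,3,5} → 4.
Cell (r1,c5): row 1 has {2,3,4,5,6}; column 5 has {4,6} → 1.
Cell (r2,c4): row 2 has {1,4,5}; column 4 has {2,3,4} → 6.
Cell (r3,c4): row 3 has {2,3,4,5,6}; column 4 has {2,3,4,6} → 1.
Cell (r4,c4): row 4 has {1,3,4}; column 4 has {1,2,3,4,6} → 5.
Cell (r4,c5): row 4 has {1,3,4,5}; column 5 has {1,4,6} → 2.
Cell (r5,c1): row 5 has {2,3,4,6}; column 1 has {4,5} → 1.
Cell (r5,c5): row 5 has {1,2,3,4,6}; column 5 has {1,2,4,6} → 5.
Cell (r6,c3): row 6 has {1,2,4,5}; column 3 has {1,2,3,4,5} → 6.
Cell (r2,c5): row 2 has {1,4,5,6}; column 5 has {1,2,4,5,6} → 3.
Cell (r4,c1): row 4 has {1,2,3,4,5}; column 1 has {1,4,5} → 6.
Cell (r6,c1): row 6 has {1,2,4,5,6}; column 1 has {1,4,5,6} → 3.
Cell (r2,c1): row 2 has {1,3,4,5,6}; column 1 has {1,3,4,5,6} → 2.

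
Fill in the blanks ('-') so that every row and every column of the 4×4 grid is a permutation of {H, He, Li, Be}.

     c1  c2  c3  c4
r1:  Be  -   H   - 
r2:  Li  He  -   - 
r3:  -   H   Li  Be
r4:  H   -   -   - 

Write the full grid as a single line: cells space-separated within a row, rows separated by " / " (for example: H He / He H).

Be Li H He / Li He Be H / He H Li Be / H Be He Li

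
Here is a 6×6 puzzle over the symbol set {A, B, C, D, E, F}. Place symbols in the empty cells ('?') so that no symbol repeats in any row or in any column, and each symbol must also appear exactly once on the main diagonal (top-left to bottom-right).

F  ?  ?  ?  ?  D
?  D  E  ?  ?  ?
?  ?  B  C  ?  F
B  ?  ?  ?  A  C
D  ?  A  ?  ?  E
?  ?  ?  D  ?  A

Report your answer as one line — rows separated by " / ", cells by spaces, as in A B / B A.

F A C B E D / C D E A F B / A E B C D F / B F D E A C / D B A F C E / E C F D B A

(r1,c3) = C
(r2,c6) = B
(r4,c4) = E
(r5,c5) = C
(r6,c3) = F
(r2,c5) = F
(r4,c2) = F
(r4,c3) = D
(r5,c2) = B
(r5,c4) = F
(r2,c4) = A
(r1,c4) = B
(r1,c5) = E
(r2,c1) = C
(r3,c5) = D
(r6,c1) = E
(r6,c2) = C
(r6,c5) = B
(r1,c2) = A
(r3,c1) = A
(r3,c2) = E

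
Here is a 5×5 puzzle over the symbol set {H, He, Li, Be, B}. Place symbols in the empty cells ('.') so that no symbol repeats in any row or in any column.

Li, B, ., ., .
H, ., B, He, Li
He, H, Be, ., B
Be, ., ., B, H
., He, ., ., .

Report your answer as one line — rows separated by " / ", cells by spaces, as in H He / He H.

Li B H Be He / H Be B He Li / He H Be Li B / Be Li He B H / B He Li H Be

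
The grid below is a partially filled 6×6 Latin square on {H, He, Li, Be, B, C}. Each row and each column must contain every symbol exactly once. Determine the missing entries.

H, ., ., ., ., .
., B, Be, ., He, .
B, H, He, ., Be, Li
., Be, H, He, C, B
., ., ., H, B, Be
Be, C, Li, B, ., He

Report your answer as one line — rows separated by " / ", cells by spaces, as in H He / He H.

H He B Be Li C / C B Be Li He H / B H He C Be Li / Li Be H He C B / He Li C H B Be / Be C Li B H He

(r1,c5) = Li
(r1,c6) = C
(r2,c6) = H
(r3,c4) = C
(r4,c1) = Li
(r5,c3) = C
(r6,c5) = H
(r1,c2) = He
(r1,c3) = B
(r1,c4) = Be
(r2,c1) = C
(r2,c4) = Li
(r5,c1) = He
(r5,c2) = Li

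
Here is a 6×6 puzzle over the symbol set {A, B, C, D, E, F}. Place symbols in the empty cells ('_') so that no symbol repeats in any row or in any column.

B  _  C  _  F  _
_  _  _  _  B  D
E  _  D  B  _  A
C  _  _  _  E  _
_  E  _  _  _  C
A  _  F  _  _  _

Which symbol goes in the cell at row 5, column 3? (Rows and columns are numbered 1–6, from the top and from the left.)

B

(r1,c6): row 1 has {B,C,F}; column 6 has {A,C,D}, so it must be E.
(r2,c1): row 2 has {B,D}; column 1 has {A,B,C,E}, so it must be F.
(r3,c5): row 3 has {A,B,D,E}; column 5 has {B,E,F}, so it must be C.
(r5,c1): row 5 has {C,E}; column 1 has {A,B,C,E,F}, so it must be D.
(r5,c5): row 5 has {C,D,E}; column 5 has {B,C,E,F}, so it must be A.
(r6,c5): row 6 has {A,F}; column 5 has {A,B,C,E,F}, so it must be D.
(r6,c6): row 6 has {A,D,F}; column 6 has {A,C,D,E}, so it must be B.
(r3,c2): row 3 has {A,B,C,D,E}; column 2 has {E}, so it must be F.
(r4,c6): row 4 has {C,E}; column 6 has {A,B,C,D,E}, so it must be F.
(r5,c3): row 5 has {A,C,D,E}; column 3 has {C,D,F}, so it must be B.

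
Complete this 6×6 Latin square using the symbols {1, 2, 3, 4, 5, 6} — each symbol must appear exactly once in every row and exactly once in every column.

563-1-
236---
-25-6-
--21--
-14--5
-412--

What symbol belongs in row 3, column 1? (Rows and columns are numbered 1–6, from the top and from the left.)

1

(r1,c4): row 1 has {1,3,5,6}; column 4 has {1,2}, so it must be 4.
(r1,c6): row 1 has {1,3,4,5,6}; column 6 has {5}, so it must be 2.
(r2,c4): row 2 has {2,3,6}; column 4 has {1,2,4}, so it must be 5.
(r2,c5): row 2 has {2,3,5,6}; column 5 has {1,6}, so it must be 4.
(r2,c6): row 2 has {2,3,4,5,6}; column 6 has {2,5}, so it must be 1.
(r3,c4): row 3 has {2,5,6}; column 4 has {1,2,4,5}, so it must be 3.
(r3,c6): row 3 has {2,3,5,6}; column 6 has {1,2,5}, so it must be 4.
(r4,c2): row 4 has {1,2}; column 2 has {1,2,3,4,6}, so it must be 5.
(r4,c5): row 4 has {1,2,5}; column 5 has {1,4,6}, so it must be 3.
(r4,c6): row 4 has {1,2,3,5}; column 6 has {1,2,4,5}, so it must be 6.
(r5,c4): row 5 has {1,4,5}; column 4 has {1,2,3,4,5}, so it must be 6.
(r5,c5): row 5 has {1,4,5,6}; column 5 has {1,3,4,6}, so it must be 2.
(r6,c5): row 6 has {1,2,4}; column 5 has {1,2,3,4,6}, so it must be 5.
(r6,c6): row 6 has {1,2,4,5}; column 6 has {1,2,4,5,6}, so it must be 3.
(r3,c1): row 3 has {2,3,4,5,6}; column 1 has {2,5}, so it must be 1.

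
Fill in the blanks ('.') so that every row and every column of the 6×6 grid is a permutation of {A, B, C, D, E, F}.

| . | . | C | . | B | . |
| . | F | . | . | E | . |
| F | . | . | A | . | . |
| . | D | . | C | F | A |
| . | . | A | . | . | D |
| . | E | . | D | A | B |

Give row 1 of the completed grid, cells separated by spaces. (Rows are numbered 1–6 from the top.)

D A C E B F

At row 1, column 2: row 1 has {B,C}; column 2 has {D,E,F}; that leaves A.
At row 2, column 4: row 2 has {E,F}; column 4 has {A,C,D}; that leaves B.
At row 2, column 6: row 2 has {B,E,F}; column 6 has {A,B,D}; that leaves C.
At row 3, column 6: row 3 has {A,F}; column 6 has {A,B,C,D}; that leaves E.
At row 5, column 5: row 5 has {A,D}; column 5 has {A,B,E,F}; that leaves C.
At row 6, column 1: row 6 has {A,B,D,E}; column 1 has {F}; that leaves C.
At row 6, column 3: row 6 has {A,B,C,D,E}; column 3 has {A,C}; that leaves F.
At row 1, column 6: row 1 has {A,B,C}; column 6 has {A,B,C,D,E}; that leaves F.
At row 2, column 3: row 2 has {B,C,E,F}; column 3 has {A,C,F}; that leaves D.
At row 3, column 3: row 3 has {A,E,F}; column 3 has {A,C,D,F}; that leaves B.
At row 3, column 5: row 3 has {A,B,E,F}; column 5 has {A,B,C,E,F}; that leaves D.
At row 4, column 3: row 4 has {A,C,D,F}; column 3 has {A,B,C,D,F}; that leaves E.
At row 5, column 2: row 5 has {A,C,D}; column 2 has {A,D,E,F}; that leaves B.
At row 1, column 4: row 1 has {A,B,C,F}; column 4 has {A,B,C,D}; that leaves E.
At row 2, column 1: row 2 has {B,C,D,E,F}; column 1 has {C,F}; that leaves A.
At row 3, column 2: row 3 has {A,B,D,E,F}; column 2 has {A,B,D,E,F}; that leaves C.
At row 4, column 1: row 4 has {A,C,D,E,F}; column 1 has {A,C,F}; that leaves B.
At row 5, column 1: row 5 has {A,B,C,D}; column 1 has {A,B,C,F}; that leaves E.
At row 5, column 4: row 5 has {A,B,C,D,E}; column 4 has {A,B,C,D,E}; that leaves F.
At row 1, column 1: row 1 has {A,B,C,E,F}; column 1 has {A,B,C,E,F}; that leaves D.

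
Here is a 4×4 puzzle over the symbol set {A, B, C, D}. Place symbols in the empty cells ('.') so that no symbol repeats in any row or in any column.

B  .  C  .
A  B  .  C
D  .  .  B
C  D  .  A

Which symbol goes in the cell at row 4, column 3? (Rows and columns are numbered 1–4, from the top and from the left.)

B

At row 1, column 2: row 1 has {B,C}; column 2 has {B,D}; that leaves A.
At row 1, column 4: row 1 has {A,B,C}; column 4 has {A,B,C}; that leaves D.
At row 2, column 3: row 2 has {A,B,C}; column 3 has {C}; that leaves D.
At row 3, column 2: row 3 has {B,D}; column 2 has {A,B,D}; that leaves C.
At row 3, column 3: row 3 has {B,C,D}; column 3 has {C,D}; that leaves A.
At row 4, column 3: row 4 has {A,C,D}; column 3 has {A,C,D}; that leaves B.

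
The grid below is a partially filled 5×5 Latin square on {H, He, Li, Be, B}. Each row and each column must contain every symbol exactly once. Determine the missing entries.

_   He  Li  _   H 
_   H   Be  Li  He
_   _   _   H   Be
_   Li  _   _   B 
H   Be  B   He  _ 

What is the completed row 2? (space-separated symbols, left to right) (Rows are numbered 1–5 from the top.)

B H Be Li He

Cell (r2,c1): row 2 has {H,He,Li,Be}; column 1 has {H} → B.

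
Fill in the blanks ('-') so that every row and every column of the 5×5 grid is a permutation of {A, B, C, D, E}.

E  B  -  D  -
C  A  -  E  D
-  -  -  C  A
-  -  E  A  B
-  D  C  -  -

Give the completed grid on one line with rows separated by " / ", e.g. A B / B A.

E B A D C / C A B E D / B E D C A / D C E A B / A D C B E

(r1,c3) = A
(r1,c5) = C
(r2,c3) = B
(r3,c2) = E
(r3,c3) = D
(r4,c1) = D
(r4,c2) = C
(r5,c4) = B
(r5,c5) = E
(r3,c1) = B
(r5,c1) = A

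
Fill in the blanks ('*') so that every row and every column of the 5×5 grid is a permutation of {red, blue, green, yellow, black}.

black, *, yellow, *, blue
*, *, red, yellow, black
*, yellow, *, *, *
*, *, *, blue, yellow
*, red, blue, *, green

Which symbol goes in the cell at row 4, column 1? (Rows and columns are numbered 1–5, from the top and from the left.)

red

(r1,c2) = green
(r1,c4) = red
(r2,c2) = blue
(r3,c5) = red
(r4,c2) = black
(r4,c3) = green
(r5,c1) = yellow
(r5,c4) = black
(r2,c1) = green
(r3,c1) = blue
(r3,c3) = black
(r3,c4) = green
(r4,c1) = red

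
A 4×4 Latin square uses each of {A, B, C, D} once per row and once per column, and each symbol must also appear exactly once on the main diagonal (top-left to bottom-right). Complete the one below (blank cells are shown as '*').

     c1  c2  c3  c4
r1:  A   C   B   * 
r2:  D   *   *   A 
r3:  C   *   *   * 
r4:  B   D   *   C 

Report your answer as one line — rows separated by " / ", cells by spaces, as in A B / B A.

At row 1, column 4: row 1 has {A,B,C}; column 4 has {A,C}; that leaves D.
At row 2, column 2: row 2 has {A,D}; column 2 has {C,D}; the diagonal has {A,C}; that leaves B.
At row 2, column 3: row 2 has {A,B,D}; column 3 has {B}; that leaves C.
At row 3, column 2: row 3 has {C}; column 2 has {B,C,D}; that leaves A.
At row 3, column 3: row 3 has {A,C}; column 3 has {B,C}; the diagonal has {A,B,C}; that leaves D.
At row 3, column 4: row 3 has {A,C,D}; column 4 has {A,C,D}; that leaves B.
At row 4, column 3: row 4 has {B,C,D}; column 3 has {B,C,D}; that leaves A.

A C B D / D B C A / C A D B / B D A C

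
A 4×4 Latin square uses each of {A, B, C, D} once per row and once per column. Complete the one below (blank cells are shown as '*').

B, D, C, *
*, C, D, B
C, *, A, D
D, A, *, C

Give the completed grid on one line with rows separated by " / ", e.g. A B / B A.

B D C A / A C D B / C B A D / D A B C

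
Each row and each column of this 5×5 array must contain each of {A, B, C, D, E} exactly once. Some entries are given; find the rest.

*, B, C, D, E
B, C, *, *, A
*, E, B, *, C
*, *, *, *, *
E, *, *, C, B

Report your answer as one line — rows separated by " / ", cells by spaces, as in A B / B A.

A B C D E / B C D E A / D E B A C / C A E B D / E D A C B

row 1 has {B,C,D,E}; column 1 has {B,E} — only A is left for (r1,c1).
row 2 has {A,B,C}; column 4 has {C,D} — only E is left for (r2,c4).
row 3 has {B,C,E}; column 1 has {A,B,E} — only D is left for (r3,c1).
row 3 has {B,C,D,E}; column 4 has {C,D,E} — only A is left for (r3,c4).
row 4 is empty so far; column 1 has {A,B,D,E} — only C is left for (r4,c1).
row 4 has {C}; column 4 has {A,C,D,E} — only B is left for (r4,c4).
row 4 has {B,C}; column 5 has {A,B,C,E} — only D is left for (r4,c5).
row 2 has {A,B,C,E}; column 3 has {B,C} — only D is left for (r2,c3).
row 4 has {B,C,D}; column 2 has {B,C,E} — only A is left for (r4,c2).
row 4 has {A,B,C,D}; column 3 has {B,C,D} — only E is left for (r4,c3).
row 5 has {B,C,E}; column 2 has {A,B,C,E} — only D is left for (r5,c2).
row 5 has {B,C,D,E}; column 3 has {B,C,D,E} — only A is left for (r5,c3).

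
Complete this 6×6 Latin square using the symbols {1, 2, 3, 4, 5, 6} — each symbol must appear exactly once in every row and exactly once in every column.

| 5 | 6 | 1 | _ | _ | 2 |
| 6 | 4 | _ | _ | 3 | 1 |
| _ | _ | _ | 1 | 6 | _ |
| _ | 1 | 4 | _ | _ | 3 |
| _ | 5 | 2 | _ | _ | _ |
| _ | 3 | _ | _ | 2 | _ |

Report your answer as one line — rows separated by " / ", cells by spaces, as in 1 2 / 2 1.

5 6 1 3 4 2 / 6 4 5 2 3 1 / 4 2 3 1 6 5 / 2 1 4 6 5 3 / 3 5 2 4 1 6 / 1 3 6 5 2 4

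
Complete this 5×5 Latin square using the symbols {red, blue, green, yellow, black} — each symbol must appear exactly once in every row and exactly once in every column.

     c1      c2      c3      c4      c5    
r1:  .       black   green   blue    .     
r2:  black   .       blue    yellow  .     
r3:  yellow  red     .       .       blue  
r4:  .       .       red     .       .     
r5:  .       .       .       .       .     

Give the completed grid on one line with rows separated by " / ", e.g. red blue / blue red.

red black green blue yellow / black green blue yellow red / yellow red black green blue / blue yellow red black green / green blue yellow red black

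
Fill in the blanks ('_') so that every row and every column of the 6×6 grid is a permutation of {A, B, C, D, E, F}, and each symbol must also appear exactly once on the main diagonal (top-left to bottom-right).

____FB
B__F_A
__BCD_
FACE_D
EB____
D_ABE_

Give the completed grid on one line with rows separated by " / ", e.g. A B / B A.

C E D A F B / B D E F C A / A F B C D E / F A C E B D / E B F D A C / D C A B E F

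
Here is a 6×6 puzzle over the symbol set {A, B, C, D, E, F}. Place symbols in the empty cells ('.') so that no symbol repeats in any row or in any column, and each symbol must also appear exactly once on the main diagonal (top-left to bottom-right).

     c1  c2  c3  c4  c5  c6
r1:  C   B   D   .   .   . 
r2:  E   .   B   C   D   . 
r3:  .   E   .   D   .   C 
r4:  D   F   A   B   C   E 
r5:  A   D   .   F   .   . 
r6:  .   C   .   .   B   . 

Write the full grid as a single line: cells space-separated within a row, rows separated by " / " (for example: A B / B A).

C B D E F A / E A B C D F / B E F D A C / D F A B C E / A D C F E B / F C E A B D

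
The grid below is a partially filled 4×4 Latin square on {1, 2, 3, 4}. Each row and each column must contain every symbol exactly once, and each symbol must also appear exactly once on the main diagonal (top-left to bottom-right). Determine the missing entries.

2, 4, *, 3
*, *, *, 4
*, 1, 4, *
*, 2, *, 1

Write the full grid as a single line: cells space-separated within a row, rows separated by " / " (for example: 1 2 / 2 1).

At row 1, column 3: row 1 has {2,3,4}; column 3 has {4}; that leaves 1.
At row 2, column 2: row 2 has {4}; column 2 has {1,2,4}; the diagonal has {1,2,4}; that leaves 3.
At row 2, column 3: row 2 has {3,4}; column 3 has {1,4}; that leaves 2.
At row 3, column 1: row 3 has {1,4}; column 1 has {2}; that leaves 3.
At row 3, column 4: row 3 has {1,3,4}; column 4 has {1,3,4}; that leaves 2.
At row 4, column 1: row 4 has {1,2}; column 1 has {2,3}; that leaves 4.
At row 4, column 3: row 4 has {1,2,4}; column 3 has {1,2,4}; that leaves 3.
At row 2, column 1: row 2 has {2,3,4}; column 1 has {2,3,4}; that leaves 1.

2 4 1 3 / 1 3 2 4 / 3 1 4 2 / 4 2 3 1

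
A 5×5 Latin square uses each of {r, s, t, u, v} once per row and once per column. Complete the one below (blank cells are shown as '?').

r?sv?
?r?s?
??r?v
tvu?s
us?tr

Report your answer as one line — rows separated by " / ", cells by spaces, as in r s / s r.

r u s v t / v r t s u / s t r u v / t v u r s / u s v t r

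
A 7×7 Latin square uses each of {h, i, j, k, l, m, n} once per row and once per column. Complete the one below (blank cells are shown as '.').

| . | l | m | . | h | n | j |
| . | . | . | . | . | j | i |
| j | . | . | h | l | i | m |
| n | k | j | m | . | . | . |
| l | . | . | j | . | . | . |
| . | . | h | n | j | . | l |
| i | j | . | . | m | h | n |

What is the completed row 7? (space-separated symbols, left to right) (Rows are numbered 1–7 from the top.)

i j l k m h n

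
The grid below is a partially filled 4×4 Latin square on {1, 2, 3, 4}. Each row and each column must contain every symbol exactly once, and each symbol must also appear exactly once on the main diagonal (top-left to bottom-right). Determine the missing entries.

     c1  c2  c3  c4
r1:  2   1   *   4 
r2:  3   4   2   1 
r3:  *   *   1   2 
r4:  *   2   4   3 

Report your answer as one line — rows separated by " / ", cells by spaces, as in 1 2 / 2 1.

2 1 3 4 / 3 4 2 1 / 4 3 1 2 / 1 2 4 3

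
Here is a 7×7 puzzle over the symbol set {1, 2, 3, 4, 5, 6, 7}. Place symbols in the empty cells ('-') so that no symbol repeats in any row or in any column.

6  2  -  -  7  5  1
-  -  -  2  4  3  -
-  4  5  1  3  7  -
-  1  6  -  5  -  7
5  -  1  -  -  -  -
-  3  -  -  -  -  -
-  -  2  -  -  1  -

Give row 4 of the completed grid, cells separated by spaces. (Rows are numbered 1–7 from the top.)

row 2 has {2,3,4}; column 3 has {1,2,5,6} — only 7 is left for (r2,c3).
row 3 has {1,3,4,5,7}; column 1 has {5,6} — only 2 is left for (r3,c1).
row 3 has {1,2,3,4,5,7}; column 7 has {1,7} — only 6 is left for (r3,c7).
row 6 has {3}; column 3 has {1,2,5,6,7} — only 4 is left for (r6,c3).
row 7 has {1,2}; column 5 has {3,4,5,7} — only 6 is left for (r7,c5).
row 1 has {1,2,5,6,7}; column 3 has {1,2,4,5,6,7} — only 3 is left for (r1,c3).
row 1 has {1,2,3,5,6,7}; column 4 has {1,2} — only 4 is left for (r1,c4).
row 2 has {2,3,4,7}; column 1 has {2,5,6} — only 1 is left for (r2,c1).
row 2 has {1,2,3,4,7}; column 7 has {1,6,7} — only 5 is left for (r2,c7).
row 4 has {1,5,6,7}; column 4 has {1,2,4} — only 3 is left for (r4,c4).
row 5 has {1,5}; column 5 has {3,4,5,6,7} — only 2 is left for (r5,c5).
row 6 has {3,4}; column 1 has {1,2,5,6} — only 7 is left for (r6,c1).
row 6 has {3,4,7}; column 5 has {2,3,4,5,6,7} — only 1 is left for (r6,c5).
row 6 has {1,3,4,7}; column 7 has {1,5,6,7} — only 2 is left for (r6,c7).
row 2 has {1,2,3,4,5,7}; column 2 has {1,2,3,4} — only 6 is left for (r2,c2).
row 4 has {1,3,5,6,7}; column 1 has {1,2,5,6,7} — only 4 is left for (r4,c1).
row 4 has {1,3,4,5,6,7}; column 6 has {1,3,5,7} — only 2 is left for (r4,c6).

4 1 6 3 5 2 7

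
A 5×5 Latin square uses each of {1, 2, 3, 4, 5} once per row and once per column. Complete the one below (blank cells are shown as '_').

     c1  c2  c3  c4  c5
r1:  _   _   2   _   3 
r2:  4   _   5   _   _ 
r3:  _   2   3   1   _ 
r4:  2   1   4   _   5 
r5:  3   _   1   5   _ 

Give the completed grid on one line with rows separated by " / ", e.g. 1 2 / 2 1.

1 5 2 4 3 / 4 3 5 2 1 / 5 2 3 1 4 / 2 1 4 3 5 / 3 4 1 5 2

row 1 has {2,3}; column 4 has {1,5} — only 4 is left for (r1,c4).
row 2 has {4,5}; column 2 has {1,2} — only 3 is left for (r2,c2).
row 2 has {3,4,5}; column 4 has {1,4,5} — only 2 is left for (r2,c4).
row 2 has {2,3,4,5}; column 5 has {3,5} — only 1 is left for (r2,c5).
row 3 has {1,2,3}; column 1 has {2,3,4} — only 5 is left for (r3,c1).
row 3 has {1,2,3,5}; column 5 has {1,3,5} — only 4 is left for (r3,c5).
row 4 has {1,2,4,5}; column 4 has {1,2,4,5} — only 3 is left for (r4,c4).
row 5 has {1,3,5}; column 2 has {1,2,3} — only 4 is left for (r5,c2).
row 5 has {1,3,4,5}; column 5 has {1,3,4,5} — only 2 is left for (r5,c5).
row 1 has {2,3,4}; column 1 has {2,3,4,5} — only 1 is left for (r1,c1).
row 1 has {1,2,3,4}; column 2 has {1,2,3,4} — only 5 is left for (r1,c2).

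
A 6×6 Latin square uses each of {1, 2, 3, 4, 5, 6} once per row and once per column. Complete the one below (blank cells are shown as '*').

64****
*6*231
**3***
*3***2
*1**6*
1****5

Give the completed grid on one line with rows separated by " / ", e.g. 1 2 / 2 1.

(r1,c6) = 3
(r5,c6) = 4
(r6,c2) = 2
(r6,c5) = 4
(r3,c2) = 5
(r3,c6) = 6
(r6,c3) = 6
(r6,c4) = 3
(r5,c4) = 5
(r1,c4) = 1
(r3,c4) = 4
(r4,c4) = 6
(r5,c3) = 2
(r1,c3) = 5
(r1,c5) = 2
(r2,c3) = 4
(r3,c1) = 2
(r3,c5) = 1
(r4,c3) = 1
(r4,c5) = 5
(r5,c1) = 3
(r2,c1) = 5
(r4,c1) = 4

6 4 5 1 2 3 / 5 6 4 2 3 1 / 2 5 3 4 1 6 / 4 3 1 6 5 2 / 3 1 2 5 6 4 / 1 2 6 3 4 5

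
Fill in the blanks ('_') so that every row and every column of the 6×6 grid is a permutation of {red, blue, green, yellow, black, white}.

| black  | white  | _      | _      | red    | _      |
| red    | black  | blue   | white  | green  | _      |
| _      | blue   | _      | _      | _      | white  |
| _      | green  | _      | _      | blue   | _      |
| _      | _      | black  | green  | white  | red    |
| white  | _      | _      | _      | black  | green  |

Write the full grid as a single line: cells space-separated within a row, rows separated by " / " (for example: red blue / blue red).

black white green yellow red blue / red black blue white green yellow / green blue red black yellow white / yellow green white red blue black / blue yellow black green white red / white red yellow blue black green

(r2,c6) = yellow
(r3,c5) = yellow
(r4,c1) = yellow
(r4,c6) = black
(r5,c1) = blue
(r5,c2) = yellow
(r6,c2) = red
(r6,c3) = yellow
(r6,c4) = blue
(r1,c3) = green
(r1,c4) = yellow
(r1,c6) = blue
(r3,c1) = green
(r3,c3) = red
(r3,c4) = black
(r4,c3) = white
(r4,c4) = red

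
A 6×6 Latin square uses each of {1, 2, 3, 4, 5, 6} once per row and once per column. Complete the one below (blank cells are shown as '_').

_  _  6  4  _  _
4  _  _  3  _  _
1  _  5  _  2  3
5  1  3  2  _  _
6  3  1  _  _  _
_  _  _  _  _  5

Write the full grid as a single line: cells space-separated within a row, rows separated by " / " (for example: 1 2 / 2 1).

3 2 6 4 5 1 / 4 5 2 3 1 6 / 1 4 5 6 2 3 / 5 1 3 2 6 4 / 6 3 1 5 4 2 / 2 6 4 1 3 5

(r2,c3): row 2 has {3,4}; column 3 has {1,3,5,6}, so it must be 2.
(r3,c4): row 3 has {1,2,3,5}; column 4 has {2,3,4}, so it must be 6.
(r5,c4): row 5 has {1,3,6}; column 4 has {2,3,4,6}, so it must be 5.
(r5,c5): row 5 has {1,3,5,6}; column 5 has {2}, so it must be 4.
(r5,c6): row 5 has {1,3,4,5,6}; column 6 has {3,5}, so it must be 2.
(r6,c3): row 6 has {5}; column 3 has {1,2,3,5,6}, so it must be 4.
(r6,c4): row 6 has {4,5}; column 4 has {2,3,4,5,6}, so it must be 1.
(r1,c6): row 1 has {4,6}; column 6 has {2,3,5}, so it must be 1.
(r2,c6): row 2 has {2,3,4}; column 6 has {1,2,3,5}, so it must be 6.
(r3,c2): row 3 has {1,2,3,5,6}; column 2 has {1,3}, so it must be 4.
(r4,c5): row 4 has {1,2,3,5}; column 5 has {2,4}, so it must be 6.
(r4,c6): row 4 has {1,2,3,5,6}; column 6 has {1,2,3,5,6}, so it must be 4.
(r6,c5): row 6 has {1,4,5}; column 5 has {2,4,6}, so it must be 3.
(r1,c5): row 1 has {1,4,6}; column 5 has {2,3,4,6}, so it must be 5.
(r2,c2): row 2 has {2,3,4,6}; column 2 has {1,3,4}, so it must be 5.
(r2,c5): row 2 has {2,3,4,5,6}; column 5 has {2,3,4,5,6}, so it must be 1.
(r6,c1): row 6 has {1,3,4,5}; column 1 has {1,4,5,6}, so it must be 2.
(r6,c2): row 6 has {1,2,3,4,5}; column 2 has {1,3,4,5}, so it must be 6.
(r1,c1): row 1 has {1,4,5,6}; column 1 has {1,2,4,5,6}, so it must be 3.
(r1,c2): row 1 has {1,3,4,5,6}; column 2 has {1,3,4,5,6}, so it must be 2.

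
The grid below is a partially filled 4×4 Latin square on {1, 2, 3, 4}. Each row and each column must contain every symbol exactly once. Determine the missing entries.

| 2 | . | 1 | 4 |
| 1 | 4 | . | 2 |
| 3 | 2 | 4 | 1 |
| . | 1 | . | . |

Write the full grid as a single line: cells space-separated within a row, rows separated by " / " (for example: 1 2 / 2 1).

2 3 1 4 / 1 4 3 2 / 3 2 4 1 / 4 1 2 3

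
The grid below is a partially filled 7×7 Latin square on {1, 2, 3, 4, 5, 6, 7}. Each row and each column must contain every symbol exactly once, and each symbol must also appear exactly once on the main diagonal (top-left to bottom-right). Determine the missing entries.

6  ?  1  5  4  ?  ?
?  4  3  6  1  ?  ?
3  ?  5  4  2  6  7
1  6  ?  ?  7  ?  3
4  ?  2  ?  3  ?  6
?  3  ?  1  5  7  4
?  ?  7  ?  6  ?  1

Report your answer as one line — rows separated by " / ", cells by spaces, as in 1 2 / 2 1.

6 7 1 5 4 3 2 / 7 4 3 6 1 2 5 / 3 1 5 4 2 6 7 / 1 6 4 2 7 5 3 / 4 5 2 7 3 1 6 / 2 3 6 1 5 7 4 / 5 2 7 3 6 4 1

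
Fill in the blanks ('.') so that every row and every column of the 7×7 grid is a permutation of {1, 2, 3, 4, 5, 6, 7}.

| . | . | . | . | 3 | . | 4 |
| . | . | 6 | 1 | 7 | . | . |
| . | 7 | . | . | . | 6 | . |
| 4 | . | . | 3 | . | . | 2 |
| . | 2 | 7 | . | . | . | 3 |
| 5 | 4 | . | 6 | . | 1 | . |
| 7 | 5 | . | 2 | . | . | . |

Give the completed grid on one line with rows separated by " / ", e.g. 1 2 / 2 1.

6 1 5 7 3 2 4 / 2 3 6 1 7 4 5 / 3 7 2 5 4 6 1 / 4 6 1 3 5 7 2 / 1 2 7 4 6 5 3 / 5 4 3 6 2 1 7 / 7 5 4 2 1 3 6

Cell (r2,c2): row 2 has {1,6,7}; column 2 has {2,4,5,7} → 3.
Cell (r2,c7): row 2 has {1,3,6,7}; column 7 has {2,3,4} → 5.
Cell (r3,c7): row 3 has {6,7}; column 7 has {2,3,4,5} → 1.
Cell (r6,c5): row 6 has {1,4,5,6}; column 5 has {3,7} → 2.
Cell (r6,c7): row 6 has {1,2,4,5,6}; column 7 has {1,2,3,4,5} → 7.
Cell (r7,c7): row 7 has {2,5,7}; column 7 has {1,2,3,4,5,7} → 6.
Cell (r2,c1): row 2 has {1,3,5,6,7}; column 1 has {4,5,7} → 2.
Cell (r2,c6): row 2 has {1,2,3,5,6,7}; column 6 has {1,6} → 4.
Cell (r3,c1): row 3 has {1,6,7}; column 1 has {2,4,5,7} → 3.
Cell (r5,c6): row 5 has {2,3,7}; column 6 has {1,4,6} → 5.
Cell (r6,c3): row 6 has {1,2,4,5,6,7}; column 3 has {6,7} → 3.
Cell (r7,c6): row 7 has {2,5,6,7}; column 6 has {1,4,5,6} → 3.
Cell (r4,c6): row 4 has {2,3,4}; column 6 has {1,3,4,5,6} → 7.
Cell (r5,c4): row 5 has {2,3,5,7}; column 4 has {1,2,3,6} → 4.
Cell (r1,c6): row 1 has {3,4}; column 6 has {1,3,4,5,6,7} → 2.
Cell (r3,c4): row 3 has {1,3,6,7}; column 4 has {1,2,3,4,6} → 5.
Cell (r3,c5): row 3 has {1,3,5,6,7}; column 5 has {2,3,7} → 4.
Cell (r7,c5): row 7 has {2,3,5,6,7}; column 5 has {2,3,4,7} → 1.
Cell (r1,c4): row 1 has {2,3,4}; column 4 has {1,2,3,4,5,6} → 7.
Cell (r3,c3): row 3 has {1,3,4,5,6,7}; column 3 has {3,6,7} → 2.
Cell (r5,c5): row 5 has {2,3,4,5,7}; column 5 has {1,2,3,4,7} → 6.
Cell (r7,c3): row 7 has {1,2,3,5,6,7}; column 3 has {2,3,6,7} → 4.
Cell (r4,c5): row 4 has {2,3,4,7}; column 5 has {1,2,3,4,6,7} → 5.
Cell (r5,c1): row 5 has {2,3,4,5,6,7}; column 1 has {2,3,4,5,7} → 1.
Cell (r1,c1): row 1 has {2,3,4,7}; column 1 has {1,2,3,4,5,7} → 6.
Cell (r1,c2): row 1 has {2,3,4,6,7}; column 2 has {2,3,4,5,7} → 1.
Cell (r1,c3): row 1 has {1,2,3,4,6,7}; column 3 has {2,3,4,6,7} → 5.
Cell (r4,c2): row 4 has {2,3,4,5,7}; column 2 has {1,2,3,4,5,7} → 6.
Cell (r4,c3): row 4 has {2,3,4,5,6,7}; column 3 has {2,3,4,5,6,7} → 1.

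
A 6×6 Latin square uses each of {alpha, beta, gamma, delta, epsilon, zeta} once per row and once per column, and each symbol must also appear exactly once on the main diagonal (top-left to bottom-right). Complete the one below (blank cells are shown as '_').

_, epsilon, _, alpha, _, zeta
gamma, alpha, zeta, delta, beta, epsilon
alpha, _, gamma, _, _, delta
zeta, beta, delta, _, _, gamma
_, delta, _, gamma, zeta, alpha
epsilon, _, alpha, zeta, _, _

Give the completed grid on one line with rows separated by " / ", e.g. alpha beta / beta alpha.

delta epsilon beta alpha gamma zeta / gamma alpha zeta delta beta epsilon / alpha zeta gamma beta epsilon delta / zeta beta delta epsilon alpha gamma / beta delta epsilon gamma zeta alpha / epsilon gamma alpha zeta delta beta

At row 1, column 3: row 1 has {alpha,epsilon,zeta}; column 3 has {alpha,gamma,delta,zeta}; that leaves beta.
At row 3, column 2: row 3 has {alpha,gamma,delta}; column 2 has {alpha,beta,delta,epsilon}; that leaves zeta.
At row 3, column 5: row 3 has {alpha,gamma,delta,zeta}; column 5 has {beta,zeta}; that leaves epsilon.
At row 4, column 4: row 4 has {beta,gamma,delta,zeta}; column 4 has {alpha,gamma,delta,zeta}; the diagonal has {alpha,gamma,zeta}; that leaves epsilon.
At row 4, column 5: row 4 has {beta,gamma,delta,epsilon,zeta}; column 5 has {beta,epsilon,zeta}; that leaves alpha.
At row 5, column 1: row 5 has {alpha,gamma,delta,zeta}; column 1 has {alpha,gamma,epsilon,zeta}; that leaves beta.
At row 5, column 3: row 5 has {alpha,beta,gamma,delta,zeta}; column 3 has {alpha,beta,gamma,delta,zeta}; that leaves epsilon.
At row 6, column 2: row 6 has {alpha,epsilon,zeta}; column 2 has {alpha,beta,delta,epsilon,zeta}; that leaves gamma.
At row 6, column 5: row 6 has {alpha,gamma,epsilon,zeta}; column 5 has {alpha,beta,epsilon,zeta}; that leaves delta.
At row 6, column 6: row 6 has {alpha,gamma,delta,epsilon,zeta}; column 6 has {alpha,gamma,delta,epsilon,zeta}; the diagonal has {alpha,gamma,epsilon,zeta}; that leaves beta.
At row 1, column 1: row 1 has {alpha,beta,epsilon,zeta}; column 1 has {alpha,beta,gamma,epsilon,zeta}; the diagonal has {alpha,beta,gamma,epsilon,zeta}; that leaves delta.
At row 1, column 5: row 1 has {alpha,beta,delta,epsilon,zeta}; column 5 has {alpha,beta,delta,epsilon,zeta}; that leaves gamma.
At row 3, column 4: row 3 has {alpha,gamma,delta,epsilon,zeta}; column 4 has {alpha,gamma,delta,epsilon,zeta}; that leaves beta.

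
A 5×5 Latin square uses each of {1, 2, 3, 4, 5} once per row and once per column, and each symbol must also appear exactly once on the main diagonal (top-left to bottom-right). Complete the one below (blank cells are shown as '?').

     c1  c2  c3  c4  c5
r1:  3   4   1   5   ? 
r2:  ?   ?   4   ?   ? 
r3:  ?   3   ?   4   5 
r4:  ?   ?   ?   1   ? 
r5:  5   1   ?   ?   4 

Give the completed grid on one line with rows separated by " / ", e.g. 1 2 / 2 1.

3 4 1 5 2 / 2 5 4 3 1 / 1 3 2 4 5 / 4 2 5 1 3 / 5 1 3 2 4

At row 1, column 5: row 1 has {1,3,4,5}; column 5 has {4,5}; that leaves 2.
At row 3, column 3: row 3 has {3,4,5}; column 3 has {1,4}; the diagonal has {1,3,4}; that leaves 2.
At row 4, column 5: row 4 has {1}; column 5 has {2,4,5}; that leaves 3.
At row 5, column 3: row 5 has {1,4,5}; column 3 has {1,2,4}; that leaves 3.
At row 5, column 4: row 5 has {1,3,4,5}; column 4 has {1,4,5}; that leaves 2.
At row 2, column 2: row 2 has {4}; column 2 has {1,3,4}; the diagonal has {1,2,3,4}; that leaves 5.
At row 2, column 4: row 2 has {4,5}; column 4 has {1,2,4,5}; that leaves 3.
At row 2, column 5: row 2 has {3,4,5}; column 5 has {2,3,4,5}; that leaves 1.
At row 3, column 1: row 3 has {2,3,4,5}; column 1 has {3,5}; that leaves 1.
At row 4, column 2: row 4 has {1,3}; column 2 has {1,3,4,5}; that leaves 2.
At row 4, column 3: row 4 has {1,2,3}; column 3 has {1,2,3,4}; that leaves 5.
At row 2, column 1: row 2 has {1,3,4,5}; column 1 has {1,3,5}; that leaves 2.
At row 4, column 1: row 4 has {1,2,3,5}; column 1 has {1,2,3,5}; that leaves 4.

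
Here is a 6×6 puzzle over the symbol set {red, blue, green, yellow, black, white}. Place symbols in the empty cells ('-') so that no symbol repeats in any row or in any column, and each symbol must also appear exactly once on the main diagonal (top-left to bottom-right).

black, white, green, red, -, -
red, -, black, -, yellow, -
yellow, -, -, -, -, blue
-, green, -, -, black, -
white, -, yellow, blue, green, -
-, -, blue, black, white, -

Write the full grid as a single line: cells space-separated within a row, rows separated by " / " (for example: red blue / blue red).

black white green red blue yellow / red blue black white yellow green / yellow black white green red blue / blue green red yellow black white / white red yellow blue green black / green yellow blue black white red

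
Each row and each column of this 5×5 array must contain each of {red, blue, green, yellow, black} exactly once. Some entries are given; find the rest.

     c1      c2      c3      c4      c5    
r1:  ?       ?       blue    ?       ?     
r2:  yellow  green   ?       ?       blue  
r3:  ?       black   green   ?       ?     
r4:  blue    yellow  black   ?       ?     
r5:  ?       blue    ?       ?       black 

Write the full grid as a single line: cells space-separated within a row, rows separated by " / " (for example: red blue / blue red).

black red blue yellow green / yellow green red black blue / red black green blue yellow / blue yellow black green red / green blue yellow red black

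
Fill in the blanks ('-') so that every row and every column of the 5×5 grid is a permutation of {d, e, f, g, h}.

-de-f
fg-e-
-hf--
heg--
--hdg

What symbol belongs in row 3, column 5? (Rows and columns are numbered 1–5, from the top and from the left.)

(r1,c1) = g
(r1,c4) = h
(r2,c3) = d
(r2,c5) = h
(r3,c4) = g
(r4,c4) = f
(r4,c5) = d
(r5,c1) = e
(r5,c2) = f
(r3,c1) = d
(r3,c5) = e

e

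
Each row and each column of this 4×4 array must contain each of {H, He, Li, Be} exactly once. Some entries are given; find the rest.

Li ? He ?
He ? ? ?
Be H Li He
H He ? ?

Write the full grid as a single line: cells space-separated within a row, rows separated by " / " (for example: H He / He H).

Cell (r1,c2): row 1 has {He,Li}; column 2 has {H,He} → Be.
Cell (r1,c4): row 1 has {He,Li,Be}; column 4 has {He} → H.
Cell (r2,c2): row 2 has {He}; column 2 has {H,He,Be} → Li.
Cell (r2,c4): row 2 has {He,Li}; column 4 has {H,He} → Be.
Cell (r4,c3): row 4 has {H,He}; column 3 has {He,Li} → Be.
Cell (r4,c4): row 4 has {H,He,Be}; column 4 has {H,He,Be} → Li.
Cell (r2,c3): row 2 has {He,Li,Be}; column 3 has {He,Li,Be} → H.

Li Be He H / He Li H Be / Be H Li He / H He Be Li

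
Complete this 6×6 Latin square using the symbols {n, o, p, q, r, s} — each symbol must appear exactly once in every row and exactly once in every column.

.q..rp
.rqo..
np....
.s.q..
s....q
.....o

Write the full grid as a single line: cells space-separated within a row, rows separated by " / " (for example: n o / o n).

o q s n r p / p r q o n s / n p o s q r / r s p q o n / s o n r p q / q n r p s o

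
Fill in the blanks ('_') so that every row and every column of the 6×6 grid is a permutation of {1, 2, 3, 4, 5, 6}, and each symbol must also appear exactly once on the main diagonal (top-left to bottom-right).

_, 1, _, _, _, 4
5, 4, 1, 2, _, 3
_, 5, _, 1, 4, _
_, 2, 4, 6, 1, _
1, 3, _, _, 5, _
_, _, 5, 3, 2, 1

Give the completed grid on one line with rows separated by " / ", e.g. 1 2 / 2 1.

2 1 6 5 3 4 / 5 4 1 2 6 3 / 6 5 3 1 4 2 / 3 2 4 6 1 5 / 1 3 2 4 5 6 / 4 6 5 3 2 1

Cell (r1,c4): row 1 has {1,4}; column 4 has {1,2,3,6} → 5.
Cell (r2,c5): row 2 has {1,2,3,4,5}; column 5 has {1,2,4,5} → 6.
Cell (r4,c1): row 4 has {1,2,4,6}; column 1 has {1,5} → 3.
Cell (r4,c6): row 4 has {1,2,3,4,6}; column 6 has {1,3,4} → 5.
Cell (r5,c4): row 5 has {1,3,5}; column 4 has {1,2,3,5,6} → 4.
Cell (r6,c2): row 6 has {1,2,3,5}; column 2 has {1,2,3,4,5} → 6.
Cell (r1,c1): row 1 has {1,4,5}; column 1 has {1,3,5}; the diagonal has {1,4,5,6} → 2.
Cell (r1,c5): row 1 has {1,2,4,5}; column 5 has {1,2,4,5,6} → 3.
Cell (r3,c1): row 3 has {1,4,5}; column 1 has {1,2,3,5} → 6.
Cell (r3,c3): row 3 has {1,4,5,6}; column 3 has {1,4,5}; the diagonal has {1,2,4,5,6} → 3.
Cell (r3,c6): row 3 has {1,3,4,5,6}; column 6 has {1,3,4,5} → 2.
Cell (r5,c6): row 5 has {1,3,4,5}; column 6 has {1,2,3,4,5} → 6.
Cell (r6,c1): row 6 has {1,2,3,5,6}; column 1 has {1,2,3,5,6} → 4.
Cell (r1,c3): row 1 has {1,2,3,4,5}; column 3 has {1,3,4,5} → 6.
Cell (r5,c3): row 5 has {1,3,4,5,6}; column 3 has {1,3,4,5,6} → 2.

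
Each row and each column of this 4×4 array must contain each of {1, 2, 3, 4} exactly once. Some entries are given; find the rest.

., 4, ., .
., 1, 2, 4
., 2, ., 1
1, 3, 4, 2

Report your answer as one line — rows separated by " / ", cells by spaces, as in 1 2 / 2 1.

(r1,c4) = 3
(r2,c1) = 3
(r3,c1) = 4
(r3,c3) = 3
(r1,c1) = 2
(r1,c3) = 1

2 4 1 3 / 3 1 2 4 / 4 2 3 1 / 1 3 4 2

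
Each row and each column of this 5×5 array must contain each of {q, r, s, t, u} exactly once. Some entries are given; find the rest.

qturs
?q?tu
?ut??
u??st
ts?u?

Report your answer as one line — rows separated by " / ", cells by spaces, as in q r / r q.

q t u r s / r q s t u / s u t q r / u r q s t / t s r u q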